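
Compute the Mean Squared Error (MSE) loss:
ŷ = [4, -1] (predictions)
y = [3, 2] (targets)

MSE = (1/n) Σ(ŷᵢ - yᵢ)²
MSE = 5

MSE = (1/2)((4-3)² + (-1-2)²) = (1/2)(1 + 9) = 5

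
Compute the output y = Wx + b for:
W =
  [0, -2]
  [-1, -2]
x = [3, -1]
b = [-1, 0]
y = [1, -1]

Wx = [0×3 + -2×-1, -1×3 + -2×-1]
   = [2, -1]
y = Wx + b = [2 + -1, -1 + 0] = [1, -1]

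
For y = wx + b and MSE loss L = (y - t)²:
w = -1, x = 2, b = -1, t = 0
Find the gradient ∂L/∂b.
∂L/∂b = -6

y = wx + b = (-1)(2) + -1 = -3
∂L/∂y = 2(y - t) = 2(-3 - 0) = -6
∂y/∂b = 1
∂L/∂b = ∂L/∂y · ∂y/∂b = -6 × 1 = -6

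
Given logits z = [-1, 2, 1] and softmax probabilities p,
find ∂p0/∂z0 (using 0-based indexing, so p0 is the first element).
∂p0/∂z0 = 0.03389

p = softmax(z) = [0.03512, 0.7054, 0.2595]
p0 = 0.03512

∂p0/∂z0 = p0(1 - p0) = 0.03512 × (1 - 0.03512) = 0.03389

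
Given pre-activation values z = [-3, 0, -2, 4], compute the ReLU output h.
h = [0, 0, 0, 4]

ReLU applied element-wise: max(0,-3)=0, max(0,0)=0, max(0,-2)=0, max(0,4)=4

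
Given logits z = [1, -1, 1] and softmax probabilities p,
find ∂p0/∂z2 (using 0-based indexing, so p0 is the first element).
∂p0/∂z2 = -0.2193

p = softmax(z) = [0.4683, 0.06338, 0.4683]
p0 = 0.4683, p2 = 0.4683

∂p0/∂z2 = -p0 × p2 = -0.4683 × 0.4683 = -0.2193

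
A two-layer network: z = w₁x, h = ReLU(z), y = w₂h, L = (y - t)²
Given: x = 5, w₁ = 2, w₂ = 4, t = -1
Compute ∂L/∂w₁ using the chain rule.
∂L/∂w₁ = 1640

Forward pass:
z = w₁x = 2×5 = 10
h = ReLU(10) = 10
y = w₂h = 4×10 = 40

Backward pass:
∂L/∂y = 2(y - t) = 2(40 - -1) = 82
∂y/∂h = w₂ = 4
∂h/∂z = 1 (ReLU derivative)
∂z/∂w₁ = x = 5

∂L/∂w₁ = 82 × 4 × 1 × 5 = 1640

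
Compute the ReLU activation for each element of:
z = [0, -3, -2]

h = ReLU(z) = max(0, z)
h = [0, 0, 0]

ReLU applied element-wise: max(0,0)=0, max(0,-3)=0, max(0,-2)=0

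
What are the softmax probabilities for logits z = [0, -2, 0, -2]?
p = [0.4404, 0.0596, 0.4404, 0.0596]

exp(z) = [1, 0.1353, 1, 0.1353]
Sum = 2.271
p = [0.4404, 0.0596, 0.4404, 0.0596]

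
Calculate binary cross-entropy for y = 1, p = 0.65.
L = 0.4308

L = -1·log(0.65) - 0·log(0.35) = -log(0.65) = 0.4308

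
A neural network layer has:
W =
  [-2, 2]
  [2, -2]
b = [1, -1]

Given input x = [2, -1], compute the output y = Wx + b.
y = [-5, 5]

Wx = [-2×2 + 2×-1, 2×2 + -2×-1]
   = [-6, 6]
y = Wx + b = [-6 + 1, 6 + -1] = [-5, 5]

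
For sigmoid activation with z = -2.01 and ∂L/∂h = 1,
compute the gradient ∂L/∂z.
∂L/∂z = 0.1042

σ(-2.01) = 0.1182
σ'(-2.01) = σ(-2.01)(1 - σ(-2.01)) = 0.1182 × 0.8818 = 0.1042
∂L/∂z = ∂L/∂h · σ'(z) = 1 × 0.1042 = 0.1042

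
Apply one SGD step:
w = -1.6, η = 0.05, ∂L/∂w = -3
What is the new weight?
w_new = -1.45

w_new = w - η·∂L/∂w = -1.6 - 0.05×(-3) = -1.6 - (-0.15) = -1.45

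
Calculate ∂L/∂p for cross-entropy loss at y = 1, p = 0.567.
∂L/∂p = -1.764

∂L/∂p = -y/p + (1-y)/(1-p) = -1/0.567 + 0 = -1.764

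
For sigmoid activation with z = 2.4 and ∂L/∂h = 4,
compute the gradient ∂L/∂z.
∂L/∂z = 0.305

σ(2.4) = 0.9168
σ'(2.4) = σ(2.4)(1 - σ(2.4)) = 0.9168 × 0.08317 = 0.07625
∂L/∂z = ∂L/∂h · σ'(z) = 4 × 0.07625 = 0.305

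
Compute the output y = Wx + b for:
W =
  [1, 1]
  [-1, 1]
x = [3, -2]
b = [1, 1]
y = [2, -4]

Wx = [1×3 + 1×-2, -1×3 + 1×-2]
   = [1, -5]
y = Wx + b = [1 + 1, -5 + 1] = [2, -4]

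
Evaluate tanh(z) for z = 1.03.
0.7739

tanh(1.03) = (e^(1.03) - e^(-1.03))/(e^(1.03) + e^(-1.03)) = 0.7739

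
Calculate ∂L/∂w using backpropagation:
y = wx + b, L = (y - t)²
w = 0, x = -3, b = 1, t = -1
∂L/∂w = -12

y = wx + b = (0)(-3) + 1 = 1
∂L/∂y = 2(y - t) = 2(1 - -1) = 4
∂y/∂w = x = -3
∂L/∂w = ∂L/∂y · ∂y/∂w = 4 × -3 = -12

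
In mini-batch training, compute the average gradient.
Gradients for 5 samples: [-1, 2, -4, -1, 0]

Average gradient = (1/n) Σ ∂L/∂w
Average gradient = -0.8

Average = (1/5)(-1 + 2 + -4 + -1 + 0) = -4/5 = -0.8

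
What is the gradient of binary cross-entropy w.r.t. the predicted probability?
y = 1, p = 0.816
∂L/∂p = -1.225

∂L/∂p = -y/p + (1-y)/(1-p) = -1/0.816 + 0 = -1.225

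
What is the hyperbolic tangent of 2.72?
0.9914

tanh(2.72) = (e^(2.72) - e^(-2.72))/(e^(2.72) + e^(-2.72)) = 0.9914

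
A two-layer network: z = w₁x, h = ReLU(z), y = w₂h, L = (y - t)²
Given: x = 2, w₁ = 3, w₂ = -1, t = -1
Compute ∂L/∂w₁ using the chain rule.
∂L/∂w₁ = 20

Forward pass:
z = w₁x = 3×2 = 6
h = ReLU(6) = 6
y = w₂h = -1×6 = -6

Backward pass:
∂L/∂y = 2(y - t) = 2(-6 - -1) = -10
∂y/∂h = w₂ = -1
∂h/∂z = 1 (ReLU derivative)
∂z/∂w₁ = x = 2

∂L/∂w₁ = -10 × -1 × 1 × 2 = 20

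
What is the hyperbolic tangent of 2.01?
0.9647

tanh(2.01) = (e^(2.01) - e^(-2.01))/(e^(2.01) + e^(-2.01)) = 0.9647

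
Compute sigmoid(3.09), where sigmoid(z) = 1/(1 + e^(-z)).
0.9565

sigmoid(3.09) = 1/(1 + e^(-3.09)) = 1/(1 + 0.0455) = 0.9565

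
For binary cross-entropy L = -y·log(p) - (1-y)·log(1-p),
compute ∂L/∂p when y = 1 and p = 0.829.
∂L/∂p = -1.206

∂L/∂p = -y/p + (1-y)/(1-p) = -1/0.829 + 0 = -1.206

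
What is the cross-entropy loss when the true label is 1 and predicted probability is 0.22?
L = 1.514

L = -1·log(0.22) - 0·log(0.78) = -log(0.22) = 1.514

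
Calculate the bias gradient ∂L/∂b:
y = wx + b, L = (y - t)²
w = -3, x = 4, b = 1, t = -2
∂L/∂b = -18

y = wx + b = (-3)(4) + 1 = -11
∂L/∂y = 2(y - t) = 2(-11 - -2) = -18
∂y/∂b = 1
∂L/∂b = ∂L/∂y · ∂y/∂b = -18 × 1 = -18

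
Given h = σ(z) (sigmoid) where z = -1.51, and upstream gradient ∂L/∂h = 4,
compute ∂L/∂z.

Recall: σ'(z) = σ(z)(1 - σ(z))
∂L/∂z = 0.5928

σ(-1.51) = 0.1809
σ'(-1.51) = σ(-1.51)(1 - σ(-1.51)) = 0.1809 × 0.8191 = 0.1482
∂L/∂z = ∂L/∂h · σ'(z) = 4 × 0.1482 = 0.5928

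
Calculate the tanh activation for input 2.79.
0.9925

tanh(2.79) = (e^(2.79) - e^(-2.79))/(e^(2.79) + e^(-2.79)) = 0.9925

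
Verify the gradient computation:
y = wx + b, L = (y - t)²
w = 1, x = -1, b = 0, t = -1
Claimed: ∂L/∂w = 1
Incorrect

y = (1)(-1) + 0 = -1
∂L/∂y = 2(y - t) = 2(-1 - -1) = 0
∂y/∂w = x = -1
∂L/∂w = 0 × -1 = 0

Claimed value: 1
Incorrect: The correct gradient is 0.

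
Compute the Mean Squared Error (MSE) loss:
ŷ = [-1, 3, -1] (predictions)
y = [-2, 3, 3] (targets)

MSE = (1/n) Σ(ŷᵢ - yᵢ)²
MSE = 5.667

MSE = (1/3)((-1--2)² + (3-3)² + (-1-3)²) = (1/3)(1 + 0 + 16) = 5.667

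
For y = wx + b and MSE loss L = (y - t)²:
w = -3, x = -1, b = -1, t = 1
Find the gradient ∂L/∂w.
∂L/∂w = -2

y = wx + b = (-3)(-1) + -1 = 2
∂L/∂y = 2(y - t) = 2(2 - 1) = 2
∂y/∂w = x = -1
∂L/∂w = ∂L/∂y · ∂y/∂w = 2 × -1 = -2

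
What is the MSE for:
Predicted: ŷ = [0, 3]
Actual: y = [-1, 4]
MSE = 1

MSE = (1/2)((0--1)² + (3-4)²) = (1/2)(1 + 1) = 1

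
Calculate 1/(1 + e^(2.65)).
0.06599

sigmoid(-2.65) = 1/(1 + e^(2.65)) = 1/(1 + 14.15) = 0.06599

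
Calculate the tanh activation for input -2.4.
-0.9837

tanh(-2.4) = (e^(-2.4) - e^(2.4))/(e^(-2.4) + e^(2.4)) = -0.9837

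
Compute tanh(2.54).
0.9876

tanh(2.54) = (e^(2.54) - e^(-2.54))/(e^(2.54) + e^(-2.54)) = 0.9876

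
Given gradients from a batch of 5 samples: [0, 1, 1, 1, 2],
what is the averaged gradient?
Average gradient = 1

Average = (1/5)(0 + 1 + 1 + 1 + 2) = 5/5 = 1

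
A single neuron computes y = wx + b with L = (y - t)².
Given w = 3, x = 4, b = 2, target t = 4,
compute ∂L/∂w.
∂L/∂w = 80

y = wx + b = (3)(4) + 2 = 14
∂L/∂y = 2(y - t) = 2(14 - 4) = 20
∂y/∂w = x = 4
∂L/∂w = ∂L/∂y · ∂y/∂w = 20 × 4 = 80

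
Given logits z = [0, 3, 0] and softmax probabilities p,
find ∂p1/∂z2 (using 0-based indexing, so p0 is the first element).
∂p1/∂z2 = -0.04118

p = softmax(z) = [0.04528, 0.9094, 0.04528]
p1 = 0.9094, p2 = 0.04528

∂p1/∂z2 = -p1 × p2 = -0.9094 × 0.04528 = -0.04118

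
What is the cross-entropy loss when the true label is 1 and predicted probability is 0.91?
L = 0.09431

L = -1·log(0.91) - 0·log(0.09) = -log(0.91) = 0.09431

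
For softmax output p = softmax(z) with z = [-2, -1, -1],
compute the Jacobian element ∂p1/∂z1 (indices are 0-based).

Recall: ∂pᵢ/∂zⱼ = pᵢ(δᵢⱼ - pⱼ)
∂p1/∂z1 = 0.244

p = softmax(z) = [0.1554, 0.4223, 0.4223]
p1 = 0.4223

∂p1/∂z1 = p1(1 - p1) = 0.4223 × (1 - 0.4223) = 0.244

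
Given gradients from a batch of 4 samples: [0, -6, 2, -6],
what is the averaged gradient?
Average gradient = -2.5

Average = (1/4)(0 + -6 + 2 + -6) = -10/4 = -2.5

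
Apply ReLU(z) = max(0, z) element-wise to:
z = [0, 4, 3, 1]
h = [0, 4, 3, 1]

ReLU applied element-wise: max(0,0)=0, max(0,4)=4, max(0,3)=3, max(0,1)=1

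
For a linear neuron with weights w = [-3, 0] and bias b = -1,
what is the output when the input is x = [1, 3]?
y = -4

y = (-3)(1) + (0)(3) + -1 = -4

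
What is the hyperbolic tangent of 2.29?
0.9797

tanh(2.29) = (e^(2.29) - e^(-2.29))/(e^(2.29) + e^(-2.29)) = 0.9797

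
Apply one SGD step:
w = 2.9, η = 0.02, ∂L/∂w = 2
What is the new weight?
w_new = 2.86

w_new = w - η·∂L/∂w = 2.9 - 0.02×(2) = 2.9 - (0.04) = 2.86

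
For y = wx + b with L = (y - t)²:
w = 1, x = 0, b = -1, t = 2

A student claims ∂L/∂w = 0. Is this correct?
Correct

y = (1)(0) + -1 = -1
∂L/∂y = 2(y - t) = 2(-1 - 2) = -6
∂y/∂w = x = 0
∂L/∂w = -6 × 0 = 0

Claimed value: 0
Correct: The correct gradient is 0.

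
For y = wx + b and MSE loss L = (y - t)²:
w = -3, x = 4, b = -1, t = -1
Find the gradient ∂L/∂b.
∂L/∂b = -24

y = wx + b = (-3)(4) + -1 = -13
∂L/∂y = 2(y - t) = 2(-13 - -1) = -24
∂y/∂b = 1
∂L/∂b = ∂L/∂y · ∂y/∂b = -24 × 1 = -24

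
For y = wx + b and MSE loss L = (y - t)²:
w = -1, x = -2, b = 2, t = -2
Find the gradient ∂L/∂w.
∂L/∂w = -24

y = wx + b = (-1)(-2) + 2 = 4
∂L/∂y = 2(y - t) = 2(4 - -2) = 12
∂y/∂w = x = -2
∂L/∂w = ∂L/∂y · ∂y/∂w = 12 × -2 = -24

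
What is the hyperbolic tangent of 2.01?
0.9647

tanh(2.01) = (e^(2.01) - e^(-2.01))/(e^(2.01) + e^(-2.01)) = 0.9647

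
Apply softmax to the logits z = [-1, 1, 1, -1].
p = [0.0596, 0.4404, 0.4404, 0.0596]

exp(z) = [0.3679, 2.718, 2.718, 0.3679]
Sum = 6.172
p = [0.0596, 0.4404, 0.4404, 0.0596]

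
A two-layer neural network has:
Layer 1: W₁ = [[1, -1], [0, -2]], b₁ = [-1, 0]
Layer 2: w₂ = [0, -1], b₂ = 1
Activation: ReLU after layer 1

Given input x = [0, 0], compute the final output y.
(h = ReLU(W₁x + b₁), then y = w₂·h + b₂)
y = 1

Layer 1 pre-activation: z₁ = [-1, 0]
After ReLU: h = [0, 0]
Layer 2 output: y = 0×0 + -1×0 + 1 = 1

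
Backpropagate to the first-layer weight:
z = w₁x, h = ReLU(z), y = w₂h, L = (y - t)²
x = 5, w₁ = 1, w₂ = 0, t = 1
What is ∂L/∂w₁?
∂L/∂w₁ = 0

Forward pass:
z = w₁x = 1×5 = 5
h = ReLU(5) = 5
y = w₂h = 0×5 = 0

Backward pass:
∂L/∂y = 2(y - t) = 2(0 - 1) = -2
∂y/∂h = w₂ = 0
∂h/∂z = 1 (ReLU derivative)
∂z/∂w₁ = x = 5

∂L/∂w₁ = -2 × 0 × 1 × 5 = 0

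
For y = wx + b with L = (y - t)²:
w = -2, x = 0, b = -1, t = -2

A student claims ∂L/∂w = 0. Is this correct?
Correct

y = (-2)(0) + -1 = -1
∂L/∂y = 2(y - t) = 2(-1 - -2) = 2
∂y/∂w = x = 0
∂L/∂w = 2 × 0 = 0

Claimed value: 0
Correct: The correct gradient is 0.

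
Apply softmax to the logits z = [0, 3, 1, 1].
p = [0.0377, 0.7573, 0.1025, 0.1025]

exp(z) = [1, 20.09, 2.718, 2.718]
Sum = 26.52
p = [0.0377, 0.7573, 0.1025, 0.1025]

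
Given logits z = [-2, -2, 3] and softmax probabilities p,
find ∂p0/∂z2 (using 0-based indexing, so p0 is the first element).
∂p0/∂z2 = -0.00656

p = softmax(z) = [0.006648, 0.006648, 0.9867]
p0 = 0.006648, p2 = 0.9867

∂p0/∂z2 = -p0 × p2 = -0.006648 × 0.9867 = -0.00656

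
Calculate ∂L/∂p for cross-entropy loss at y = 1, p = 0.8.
∂L/∂p = -1.25

∂L/∂p = -y/p + (1-y)/(1-p) = -1/0.8 + 0 = -1.25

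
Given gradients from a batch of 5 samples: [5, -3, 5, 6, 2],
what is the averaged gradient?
Average gradient = 3

Average = (1/5)(5 + -3 + 5 + 6 + 2) = 15/5 = 3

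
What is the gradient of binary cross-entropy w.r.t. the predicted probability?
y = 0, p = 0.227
∂L/∂p = 1.294

∂L/∂p = -y/p + (1-y)/(1-p) = 0 + 1/0.773 = 1.294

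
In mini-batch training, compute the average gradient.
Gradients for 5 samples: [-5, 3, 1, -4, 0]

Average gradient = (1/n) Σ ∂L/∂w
Average gradient = -1

Average = (1/5)(-5 + 3 + 1 + -4 + 0) = -5/5 = -1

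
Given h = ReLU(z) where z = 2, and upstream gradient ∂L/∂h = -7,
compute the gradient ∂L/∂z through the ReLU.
∂L/∂z = -7

h = ReLU(2) = 2
Since z > 0: ∂h/∂z = 1
∂L/∂z = ∂L/∂h · ∂h/∂z = -7 × 1 = -7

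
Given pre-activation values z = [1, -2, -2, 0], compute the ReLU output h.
h = [1, 0, 0, 0]

ReLU applied element-wise: max(0,1)=1, max(0,-2)=0, max(0,-2)=0, max(0,0)=0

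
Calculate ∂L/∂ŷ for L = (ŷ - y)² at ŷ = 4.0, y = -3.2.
∂L/∂ŷ = 14.4

∂L/∂ŷ = 2(ŷ - y) = 2(4.0 - -3.2) = 2(7.2) = 14.4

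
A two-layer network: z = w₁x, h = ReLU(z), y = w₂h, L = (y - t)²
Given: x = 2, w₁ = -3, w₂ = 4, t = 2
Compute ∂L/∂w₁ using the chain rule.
∂L/∂w₁ = 0

Forward pass:
z = w₁x = -3×2 = -6
h = ReLU(-6) = 0
y = w₂h = 4×0 = 0

Backward pass:
∂L/∂y = 2(y - t) = 2(0 - 2) = -4
∂y/∂h = w₂ = 4
∂h/∂z = 0 (ReLU derivative)
∂z/∂w₁ = x = 2

∂L/∂w₁ = -4 × 4 × 0 × 2 = 0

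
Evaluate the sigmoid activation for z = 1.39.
0.8006

sigmoid(1.39) = 1/(1 + e^(-1.39)) = 1/(1 + 0.2491) = 0.8006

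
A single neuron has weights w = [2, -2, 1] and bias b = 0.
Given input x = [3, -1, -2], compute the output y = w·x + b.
y = 6

y = (2)(3) + (-2)(-1) + (1)(-2) + 0 = 6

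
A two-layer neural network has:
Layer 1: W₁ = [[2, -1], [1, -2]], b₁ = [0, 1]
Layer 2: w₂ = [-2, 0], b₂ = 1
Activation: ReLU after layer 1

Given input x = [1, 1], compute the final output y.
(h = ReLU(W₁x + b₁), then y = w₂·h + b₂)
y = -1

Layer 1 pre-activation: z₁ = [1, 0]
After ReLU: h = [1, 0]
Layer 2 output: y = -2×1 + 0×0 + 1 = -1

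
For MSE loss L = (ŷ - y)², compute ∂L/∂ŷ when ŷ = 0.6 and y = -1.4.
∂L/∂ŷ = 4.0

∂L/∂ŷ = 2(ŷ - y) = 2(0.6 - -1.4) = 2(2.0) = 4.0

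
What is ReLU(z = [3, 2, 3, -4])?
h = [3, 2, 3, 0]

ReLU applied element-wise: max(0,3)=3, max(0,2)=2, max(0,3)=3, max(0,-4)=0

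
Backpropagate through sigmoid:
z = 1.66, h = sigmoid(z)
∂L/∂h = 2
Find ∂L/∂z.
∂L/∂z = 0.2685

σ(1.66) = 0.8402
σ'(1.66) = σ(1.66)(1 - σ(1.66)) = 0.8402 × 0.1598 = 0.1342
∂L/∂z = ∂L/∂h · σ'(z) = 2 × 0.1342 = 0.2685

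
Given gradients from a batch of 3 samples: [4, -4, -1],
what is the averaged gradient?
Average gradient = -0.3333

Average = (1/3)(4 + -4 + -1) = -1/3 = -0.3333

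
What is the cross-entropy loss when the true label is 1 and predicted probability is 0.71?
L = 0.3425

L = -1·log(0.71) - 0·log(0.29) = -log(0.71) = 0.3425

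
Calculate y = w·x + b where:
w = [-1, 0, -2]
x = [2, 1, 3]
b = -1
y = -9

y = (-1)(2) + (0)(1) + (-2)(3) + -1 = -9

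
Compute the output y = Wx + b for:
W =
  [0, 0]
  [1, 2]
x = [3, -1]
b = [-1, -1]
y = [-1, 0]

Wx = [0×3 + 0×-1, 1×3 + 2×-1]
   = [0, 1]
y = Wx + b = [0 + -1, 1 + -1] = [-1, 0]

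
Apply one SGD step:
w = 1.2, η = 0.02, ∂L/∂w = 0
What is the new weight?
w_new = 1.2

w_new = w - η·∂L/∂w = 1.2 - 0.02×(0) = 1.2 - (0) = 1.2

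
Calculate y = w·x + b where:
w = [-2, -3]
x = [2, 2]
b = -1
y = -11

y = (-2)(2) + (-3)(2) + -1 = -11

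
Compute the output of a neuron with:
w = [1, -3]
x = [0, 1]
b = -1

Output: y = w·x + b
y = -4

y = (1)(0) + (-3)(1) + -1 = -4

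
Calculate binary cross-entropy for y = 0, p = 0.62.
L = 0.9676

L = -0·log(0.62) - 1·log(0.38) = -log(0.38) = 0.9676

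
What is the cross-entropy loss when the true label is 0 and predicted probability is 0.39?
L = 0.4943

L = -0·log(0.39) - 1·log(0.61) = -log(0.61) = 0.4943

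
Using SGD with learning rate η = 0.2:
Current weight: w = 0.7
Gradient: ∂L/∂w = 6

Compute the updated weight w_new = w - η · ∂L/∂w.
w_new = -0.5

w_new = w - η·∂L/∂w = 0.7 - 0.2×(6) = 0.7 - (1.2) = -0.5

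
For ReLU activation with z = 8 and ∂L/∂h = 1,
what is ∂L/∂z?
∂L/∂z = 1

h = ReLU(8) = 8
Since z > 0: ∂h/∂z = 1
∂L/∂z = ∂L/∂h · ∂h/∂z = 1 × 1 = 1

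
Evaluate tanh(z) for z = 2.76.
0.992

tanh(2.76) = (e^(2.76) - e^(-2.76))/(e^(2.76) + e^(-2.76)) = 0.992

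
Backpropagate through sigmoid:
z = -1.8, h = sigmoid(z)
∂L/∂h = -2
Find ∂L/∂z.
∂L/∂z = -0.2435

σ(-1.8) = 0.1419
σ'(-1.8) = σ(-1.8)(1 - σ(-1.8)) = 0.1419 × 0.8581 = 0.1217
∂L/∂z = ∂L/∂h · σ'(z) = -2 × 0.1217 = -0.2435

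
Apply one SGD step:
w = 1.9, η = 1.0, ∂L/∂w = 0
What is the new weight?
w_new = 1.9

w_new = w - η·∂L/∂w = 1.9 - 1.0×(0) = 1.9 - (0) = 1.9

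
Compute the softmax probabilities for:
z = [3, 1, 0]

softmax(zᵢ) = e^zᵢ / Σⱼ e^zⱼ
p = [0.8438, 0.1142, 0.042]

exp(z) = [20.09, 2.718, 1]
Sum = 23.8
p = [0.8438, 0.1142, 0.042]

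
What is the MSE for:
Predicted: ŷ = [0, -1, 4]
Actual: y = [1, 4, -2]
MSE = 20.67

MSE = (1/3)((0-1)² + (-1-4)² + (4--2)²) = (1/3)(1 + 25 + 36) = 20.67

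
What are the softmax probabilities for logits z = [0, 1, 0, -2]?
p = [0.206, 0.5601, 0.206, 0.0279]

exp(z) = [1, 2.718, 1, 0.1353]
Sum = 4.854
p = [0.206, 0.5601, 0.206, 0.0279]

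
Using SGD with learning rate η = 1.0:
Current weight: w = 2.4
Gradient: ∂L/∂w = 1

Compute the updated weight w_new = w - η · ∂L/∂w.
w_new = 1.4

w_new = w - η·∂L/∂w = 2.4 - 1.0×(1) = 2.4 - (1) = 1.4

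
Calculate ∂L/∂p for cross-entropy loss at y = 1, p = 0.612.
∂L/∂p = -1.634

∂L/∂p = -y/p + (1-y)/(1-p) = -1/0.612 + 0 = -1.634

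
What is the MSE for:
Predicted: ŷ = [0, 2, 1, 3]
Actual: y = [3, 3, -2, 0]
MSE = 7

MSE = (1/4)((0-3)² + (2-3)² + (1--2)² + (3-0)²) = (1/4)(9 + 1 + 9 + 9) = 7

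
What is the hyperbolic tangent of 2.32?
0.9809

tanh(2.32) = (e^(2.32) - e^(-2.32))/(e^(2.32) + e^(-2.32)) = 0.9809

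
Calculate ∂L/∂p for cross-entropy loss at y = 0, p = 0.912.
∂L/∂p = 11.36

∂L/∂p = -y/p + (1-y)/(1-p) = 0 + 1/0.088 = 11.36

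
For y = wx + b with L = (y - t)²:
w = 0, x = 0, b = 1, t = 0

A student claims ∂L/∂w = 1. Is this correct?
Incorrect

y = (0)(0) + 1 = 1
∂L/∂y = 2(y - t) = 2(1 - 0) = 2
∂y/∂w = x = 0
∂L/∂w = 2 × 0 = 0

Claimed value: 1
Incorrect: The correct gradient is 0.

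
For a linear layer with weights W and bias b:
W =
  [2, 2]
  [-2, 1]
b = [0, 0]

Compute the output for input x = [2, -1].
y = [2, -5]

Wx = [2×2 + 2×-1, -2×2 + 1×-1]
   = [2, -5]
y = Wx + b = [2 + 0, -5 + 0] = [2, -5]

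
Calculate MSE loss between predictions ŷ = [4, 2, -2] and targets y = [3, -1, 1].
MSE = 6.333

MSE = (1/3)((4-3)² + (2--1)² + (-2-1)²) = (1/3)(1 + 9 + 9) = 6.333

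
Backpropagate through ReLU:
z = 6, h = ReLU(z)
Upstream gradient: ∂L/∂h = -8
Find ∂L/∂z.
∂L/∂z = -8

h = ReLU(6) = 6
Since z > 0: ∂h/∂z = 1
∂L/∂z = ∂L/∂h · ∂h/∂z = -8 × 1 = -8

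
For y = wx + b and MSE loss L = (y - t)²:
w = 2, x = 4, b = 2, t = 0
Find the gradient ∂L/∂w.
∂L/∂w = 80

y = wx + b = (2)(4) + 2 = 10
∂L/∂y = 2(y - t) = 2(10 - 0) = 20
∂y/∂w = x = 4
∂L/∂w = ∂L/∂y · ∂y/∂w = 20 × 4 = 80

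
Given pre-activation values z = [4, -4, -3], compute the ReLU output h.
h = [4, 0, 0]

ReLU applied element-wise: max(0,4)=4, max(0,-4)=0, max(0,-3)=0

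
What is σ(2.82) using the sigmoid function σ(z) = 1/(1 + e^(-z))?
0.9437

sigmoid(2.82) = 1/(1 + e^(-2.82)) = 1/(1 + 0.05961) = 0.9437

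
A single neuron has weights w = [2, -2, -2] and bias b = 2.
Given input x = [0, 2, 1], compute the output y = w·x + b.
y = -4

y = (2)(0) + (-2)(2) + (-2)(1) + 2 = -4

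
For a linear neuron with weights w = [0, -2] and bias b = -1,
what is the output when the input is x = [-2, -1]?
y = 1

y = (0)(-2) + (-2)(-1) + -1 = 1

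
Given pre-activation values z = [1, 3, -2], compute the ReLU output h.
h = [1, 3, 0]

ReLU applied element-wise: max(0,1)=1, max(0,3)=3, max(0,-2)=0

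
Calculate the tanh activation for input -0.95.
-0.7398

tanh(-0.95) = (e^(-0.95) - e^(0.95))/(e^(-0.95) + e^(0.95)) = -0.7398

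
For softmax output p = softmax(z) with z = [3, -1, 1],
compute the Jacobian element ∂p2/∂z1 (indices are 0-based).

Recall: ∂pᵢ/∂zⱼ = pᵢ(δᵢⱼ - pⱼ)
∂p2/∂z1 = -0.001862

p = softmax(z) = [0.8668, 0.01588, 0.1173]
p2 = 0.1173, p1 = 0.01588

∂p2/∂z1 = -p2 × p1 = -0.1173 × 0.01588 = -0.001862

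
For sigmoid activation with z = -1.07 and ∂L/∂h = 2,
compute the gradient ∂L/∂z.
∂L/∂z = 0.3803

σ(-1.07) = 0.2554
σ'(-1.07) = σ(-1.07)(1 - σ(-1.07)) = 0.2554 × 0.7446 = 0.1902
∂L/∂z = ∂L/∂h · σ'(z) = 2 × 0.1902 = 0.3803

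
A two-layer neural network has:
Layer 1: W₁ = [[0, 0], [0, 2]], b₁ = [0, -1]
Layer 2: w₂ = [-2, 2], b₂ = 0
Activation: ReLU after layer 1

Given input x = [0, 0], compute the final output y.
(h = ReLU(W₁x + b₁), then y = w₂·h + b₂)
y = 0

Layer 1 pre-activation: z₁ = [0, -1]
After ReLU: h = [0, 0]
Layer 2 output: y = -2×0 + 2×0 + 0 = 0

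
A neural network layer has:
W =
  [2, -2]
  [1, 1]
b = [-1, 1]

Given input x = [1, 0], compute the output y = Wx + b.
y = [1, 2]

Wx = [2×1 + -2×0, 1×1 + 1×0]
   = [2, 1]
y = Wx + b = [2 + -1, 1 + 1] = [1, 2]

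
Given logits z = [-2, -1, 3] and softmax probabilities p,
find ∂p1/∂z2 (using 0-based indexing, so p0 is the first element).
∂p1/∂z2 = -0.01743

p = softmax(z) = [0.006573, 0.01787, 0.9756]
p1 = 0.01787, p2 = 0.9756

∂p1/∂z2 = -p1 × p2 = -0.01787 × 0.9756 = -0.01743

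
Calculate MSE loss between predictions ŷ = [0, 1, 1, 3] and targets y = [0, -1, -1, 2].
MSE = 2.25

MSE = (1/4)((0-0)² + (1--1)² + (1--1)² + (3-2)²) = (1/4)(0 + 4 + 4 + 1) = 2.25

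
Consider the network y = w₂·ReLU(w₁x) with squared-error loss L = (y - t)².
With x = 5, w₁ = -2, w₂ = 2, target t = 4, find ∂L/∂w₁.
∂L/∂w₁ = 0

Forward pass:
z = w₁x = -2×5 = -10
h = ReLU(-10) = 0
y = w₂h = 2×0 = 0

Backward pass:
∂L/∂y = 2(y - t) = 2(0 - 4) = -8
∂y/∂h = w₂ = 2
∂h/∂z = 0 (ReLU derivative)
∂z/∂w₁ = x = 5

∂L/∂w₁ = -8 × 2 × 0 × 5 = 0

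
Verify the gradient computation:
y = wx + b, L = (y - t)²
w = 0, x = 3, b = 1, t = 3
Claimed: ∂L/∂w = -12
Correct

y = (0)(3) + 1 = 1
∂L/∂y = 2(y - t) = 2(1 - 3) = -4
∂y/∂w = x = 3
∂L/∂w = -4 × 3 = -12

Claimed value: -12
Correct: The correct gradient is -12.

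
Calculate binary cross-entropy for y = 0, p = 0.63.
L = 0.9943

L = -0·log(0.63) - 1·log(0.37) = -log(0.37) = 0.9943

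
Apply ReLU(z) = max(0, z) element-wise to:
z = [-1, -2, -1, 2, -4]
h = [0, 0, 0, 2, 0]

ReLU applied element-wise: max(0,-1)=0, max(0,-2)=0, max(0,-1)=0, max(0,2)=2, max(0,-4)=0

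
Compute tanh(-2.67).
-0.9905

tanh(-2.67) = (e^(-2.67) - e^(2.67))/(e^(-2.67) + e^(2.67)) = -0.9905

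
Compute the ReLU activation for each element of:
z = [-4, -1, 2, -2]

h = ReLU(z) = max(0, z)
h = [0, 0, 2, 0]

ReLU applied element-wise: max(0,-4)=0, max(0,-1)=0, max(0,2)=2, max(0,-2)=0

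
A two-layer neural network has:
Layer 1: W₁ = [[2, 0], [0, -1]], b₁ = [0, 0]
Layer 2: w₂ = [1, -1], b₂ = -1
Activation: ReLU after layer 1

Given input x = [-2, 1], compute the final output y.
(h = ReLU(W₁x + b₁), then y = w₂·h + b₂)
y = -1

Layer 1 pre-activation: z₁ = [-4, -1]
After ReLU: h = [0, 0]
Layer 2 output: y = 1×0 + -1×0 + -1 = -1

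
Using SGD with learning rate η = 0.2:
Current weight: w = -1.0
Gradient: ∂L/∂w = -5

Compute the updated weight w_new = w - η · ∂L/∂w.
w_new = 0

w_new = w - η·∂L/∂w = -1.0 - 0.2×(-5) = -1.0 - (-1) = 0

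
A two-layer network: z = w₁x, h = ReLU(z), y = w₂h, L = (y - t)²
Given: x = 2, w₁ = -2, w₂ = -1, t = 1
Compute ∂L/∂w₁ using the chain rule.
∂L/∂w₁ = 0

Forward pass:
z = w₁x = -2×2 = -4
h = ReLU(-4) = 0
y = w₂h = -1×0 = 0

Backward pass:
∂L/∂y = 2(y - t) = 2(0 - 1) = -2
∂y/∂h = w₂ = -1
∂h/∂z = 0 (ReLU derivative)
∂z/∂w₁ = x = 2

∂L/∂w₁ = -2 × -1 × 0 × 2 = 0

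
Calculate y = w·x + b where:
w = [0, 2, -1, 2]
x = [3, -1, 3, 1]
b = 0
y = -3

y = (0)(3) + (2)(-1) + (-1)(3) + (2)(1) + 0 = -3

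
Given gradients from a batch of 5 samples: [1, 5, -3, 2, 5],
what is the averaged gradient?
Average gradient = 2

Average = (1/5)(1 + 5 + -3 + 2 + 5) = 10/5 = 2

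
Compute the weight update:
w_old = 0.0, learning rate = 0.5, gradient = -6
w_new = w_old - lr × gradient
w_new = 3

w_new = w - η·∂L/∂w = 0.0 - 0.5×(-6) = 0.0 - (-3) = 3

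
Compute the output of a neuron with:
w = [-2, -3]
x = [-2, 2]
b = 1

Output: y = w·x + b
y = -1

y = (-2)(-2) + (-3)(2) + 1 = -1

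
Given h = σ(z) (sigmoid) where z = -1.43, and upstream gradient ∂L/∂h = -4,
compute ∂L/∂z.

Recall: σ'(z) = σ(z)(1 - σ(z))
∂L/∂z = -0.6232

σ(-1.43) = 0.1931
σ'(-1.43) = σ(-1.43)(1 - σ(-1.43)) = 0.1931 × 0.8069 = 0.1558
∂L/∂z = ∂L/∂h · σ'(z) = -4 × 0.1558 = -0.6232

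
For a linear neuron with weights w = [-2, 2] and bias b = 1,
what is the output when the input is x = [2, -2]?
y = -7

y = (-2)(2) + (2)(-2) + 1 = -7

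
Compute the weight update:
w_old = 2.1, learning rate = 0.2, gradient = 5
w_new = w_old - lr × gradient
w_new = 1.1

w_new = w - η·∂L/∂w = 2.1 - 0.2×(5) = 2.1 - (1) = 1.1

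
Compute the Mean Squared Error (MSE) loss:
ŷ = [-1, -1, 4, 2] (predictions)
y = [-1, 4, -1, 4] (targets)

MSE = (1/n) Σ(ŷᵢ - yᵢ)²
MSE = 13.5

MSE = (1/4)((-1--1)² + (-1-4)² + (4--1)² + (2-4)²) = (1/4)(0 + 25 + 25 + 4) = 13.5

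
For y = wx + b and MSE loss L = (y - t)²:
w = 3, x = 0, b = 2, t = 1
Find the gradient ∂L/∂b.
∂L/∂b = 2

y = wx + b = (3)(0) + 2 = 2
∂L/∂y = 2(y - t) = 2(2 - 1) = 2
∂y/∂b = 1
∂L/∂b = ∂L/∂y · ∂y/∂b = 2 × 1 = 2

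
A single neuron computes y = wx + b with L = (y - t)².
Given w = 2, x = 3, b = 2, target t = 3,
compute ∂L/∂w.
∂L/∂w = 30

y = wx + b = (2)(3) + 2 = 8
∂L/∂y = 2(y - t) = 2(8 - 3) = 10
∂y/∂w = x = 3
∂L/∂w = ∂L/∂y · ∂y/∂w = 10 × 3 = 30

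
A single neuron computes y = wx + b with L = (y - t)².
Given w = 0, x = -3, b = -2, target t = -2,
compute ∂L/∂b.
∂L/∂b = 0

y = wx + b = (0)(-3) + -2 = -2
∂L/∂y = 2(y - t) = 2(-2 - -2) = 0
∂y/∂b = 1
∂L/∂b = ∂L/∂y · ∂y/∂b = 0 × 1 = 0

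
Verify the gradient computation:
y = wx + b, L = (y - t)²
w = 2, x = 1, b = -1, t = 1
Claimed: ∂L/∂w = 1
Incorrect

y = (2)(1) + -1 = 1
∂L/∂y = 2(y - t) = 2(1 - 1) = 0
∂y/∂w = x = 1
∂L/∂w = 0 × 1 = 0

Claimed value: 1
Incorrect: The correct gradient is 0.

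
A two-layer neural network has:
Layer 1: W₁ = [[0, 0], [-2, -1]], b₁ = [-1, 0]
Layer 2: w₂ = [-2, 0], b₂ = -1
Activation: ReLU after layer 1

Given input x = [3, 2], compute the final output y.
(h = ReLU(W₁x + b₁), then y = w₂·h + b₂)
y = -1

Layer 1 pre-activation: z₁ = [-1, -8]
After ReLU: h = [0, 0]
Layer 2 output: y = -2×0 + 0×0 + -1 = -1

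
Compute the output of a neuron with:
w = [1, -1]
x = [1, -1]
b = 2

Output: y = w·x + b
y = 4

y = (1)(1) + (-1)(-1) + 2 = 4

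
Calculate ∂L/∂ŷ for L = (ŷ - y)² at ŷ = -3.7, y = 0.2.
∂L/∂ŷ = -7.8

∂L/∂ŷ = 2(ŷ - y) = 2(-3.7 - 0.2) = 2(-3.9) = -7.8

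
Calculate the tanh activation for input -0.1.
-0.09967

tanh(-0.1) = (e^(-0.1) - e^(0.1))/(e^(-0.1) + e^(0.1)) = -0.09967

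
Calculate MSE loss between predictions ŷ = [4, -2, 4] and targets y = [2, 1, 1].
MSE = 7.333

MSE = (1/3)((4-2)² + (-2-1)² + (4-1)²) = (1/3)(4 + 9 + 9) = 7.333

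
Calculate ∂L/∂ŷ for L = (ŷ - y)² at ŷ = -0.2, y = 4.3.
∂L/∂ŷ = -9.0

∂L/∂ŷ = 2(ŷ - y) = 2(-0.2 - 4.3) = 2(-4.5) = -9.0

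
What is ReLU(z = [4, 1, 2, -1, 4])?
h = [4, 1, 2, 0, 4]

ReLU applied element-wise: max(0,4)=4, max(0,1)=1, max(0,2)=2, max(0,-1)=0, max(0,4)=4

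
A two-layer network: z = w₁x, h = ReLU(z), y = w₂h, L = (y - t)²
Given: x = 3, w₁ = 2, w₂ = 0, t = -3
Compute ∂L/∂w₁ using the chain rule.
∂L/∂w₁ = 0

Forward pass:
z = w₁x = 2×3 = 6
h = ReLU(6) = 6
y = w₂h = 0×6 = 0

Backward pass:
∂L/∂y = 2(y - t) = 2(0 - -3) = 6
∂y/∂h = w₂ = 0
∂h/∂z = 1 (ReLU derivative)
∂z/∂w₁ = x = 3

∂L/∂w₁ = 6 × 0 × 1 × 3 = 0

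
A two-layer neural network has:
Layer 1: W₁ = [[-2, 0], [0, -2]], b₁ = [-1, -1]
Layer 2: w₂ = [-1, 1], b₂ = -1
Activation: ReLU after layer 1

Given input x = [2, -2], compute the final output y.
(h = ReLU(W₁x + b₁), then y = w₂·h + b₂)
y = 2

Layer 1 pre-activation: z₁ = [-5, 3]
After ReLU: h = [0, 3]
Layer 2 output: y = -1×0 + 1×3 + -1 = 2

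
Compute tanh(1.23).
0.8426

tanh(1.23) = (e^(1.23) - e^(-1.23))/(e^(1.23) + e^(-1.23)) = 0.8426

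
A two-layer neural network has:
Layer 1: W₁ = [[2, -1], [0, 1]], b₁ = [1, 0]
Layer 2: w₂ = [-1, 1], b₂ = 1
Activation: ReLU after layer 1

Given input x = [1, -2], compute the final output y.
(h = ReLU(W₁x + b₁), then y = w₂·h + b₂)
y = -4

Layer 1 pre-activation: z₁ = [5, -2]
After ReLU: h = [5, 0]
Layer 2 output: y = -1×5 + 1×0 + 1 = -4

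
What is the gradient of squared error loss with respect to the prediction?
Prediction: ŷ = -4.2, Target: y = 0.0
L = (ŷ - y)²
∂L/∂ŷ = -8.4

∂L/∂ŷ = 2(ŷ - y) = 2(-4.2 - 0.0) = 2(-4.2) = -8.4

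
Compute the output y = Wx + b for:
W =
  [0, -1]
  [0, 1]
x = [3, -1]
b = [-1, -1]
y = [0, -2]

Wx = [0×3 + -1×-1, 0×3 + 1×-1]
   = [1, -1]
y = Wx + b = [1 + -1, -1 + -1] = [0, -2]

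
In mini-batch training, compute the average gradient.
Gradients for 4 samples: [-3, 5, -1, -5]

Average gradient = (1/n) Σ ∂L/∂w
Average gradient = -1

Average = (1/4)(-3 + 5 + -1 + -5) = -4/4 = -1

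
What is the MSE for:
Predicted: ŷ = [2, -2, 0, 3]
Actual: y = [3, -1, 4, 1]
MSE = 5.5

MSE = (1/4)((2-3)² + (-2--1)² + (0-4)² + (3-1)²) = (1/4)(1 + 1 + 16 + 4) = 5.5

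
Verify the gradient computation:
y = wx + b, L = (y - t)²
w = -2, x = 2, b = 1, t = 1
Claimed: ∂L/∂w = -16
Correct

y = (-2)(2) + 1 = -3
∂L/∂y = 2(y - t) = 2(-3 - 1) = -8
∂y/∂w = x = 2
∂L/∂w = -8 × 2 = -16

Claimed value: -16
Correct: The correct gradient is -16.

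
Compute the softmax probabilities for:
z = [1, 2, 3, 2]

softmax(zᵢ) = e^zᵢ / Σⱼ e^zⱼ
p = [0.0723, 0.1966, 0.5344, 0.1966]

exp(z) = [2.718, 7.389, 20.09, 7.389]
Sum = 37.58
p = [0.0723, 0.1966, 0.5344, 0.1966]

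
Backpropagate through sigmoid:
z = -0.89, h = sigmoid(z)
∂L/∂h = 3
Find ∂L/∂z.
∂L/∂z = 0.6191

σ(-0.89) = 0.2911
σ'(-0.89) = σ(-0.89)(1 - σ(-0.89)) = 0.2911 × 0.7089 = 0.2064
∂L/∂z = ∂L/∂h · σ'(z) = 3 × 0.2064 = 0.6191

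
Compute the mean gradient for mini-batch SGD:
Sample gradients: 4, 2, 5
Average gradient = 3.667

Average = (1/3)(4 + 2 + 5) = 11/3 = 3.667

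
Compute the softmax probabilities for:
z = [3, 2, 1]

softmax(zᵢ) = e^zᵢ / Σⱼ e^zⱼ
p = [0.6652, 0.2447, 0.09]

exp(z) = [20.09, 7.389, 2.718]
Sum = 30.19
p = [0.6652, 0.2447, 0.09]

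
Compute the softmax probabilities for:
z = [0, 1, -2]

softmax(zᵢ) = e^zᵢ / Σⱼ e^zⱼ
p = [0.2595, 0.7054, 0.0351]

exp(z) = [1, 2.718, 0.1353]
Sum = 3.854
p = [0.2595, 0.7054, 0.0351]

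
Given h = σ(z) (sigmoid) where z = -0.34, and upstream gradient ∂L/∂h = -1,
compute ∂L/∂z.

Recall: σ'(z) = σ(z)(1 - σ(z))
∂L/∂z = -0.2429

σ(-0.34) = 0.4158
σ'(-0.34) = σ(-0.34)(1 - σ(-0.34)) = 0.4158 × 0.5842 = 0.2429
∂L/∂z = ∂L/∂h · σ'(z) = -1 × 0.2429 = -0.2429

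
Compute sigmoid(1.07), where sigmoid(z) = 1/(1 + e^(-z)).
0.7446

sigmoid(1.07) = 1/(1 + e^(-1.07)) = 1/(1 + 0.343) = 0.7446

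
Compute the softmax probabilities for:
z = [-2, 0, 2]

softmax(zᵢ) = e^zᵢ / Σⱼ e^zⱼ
p = [0.0159, 0.1173, 0.8668]

exp(z) = [0.1353, 1, 7.389]
Sum = 8.524
p = [0.0159, 0.1173, 0.8668]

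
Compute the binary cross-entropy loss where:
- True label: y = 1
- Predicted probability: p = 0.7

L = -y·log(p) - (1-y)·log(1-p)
L = 0.3567

L = -1·log(0.7) - 0·log(0.3) = -log(0.7) = 0.3567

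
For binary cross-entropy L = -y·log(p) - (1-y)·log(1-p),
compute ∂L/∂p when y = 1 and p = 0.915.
∂L/∂p = -1.093

∂L/∂p = -y/p + (1-y)/(1-p) = -1/0.915 + 0 = -1.093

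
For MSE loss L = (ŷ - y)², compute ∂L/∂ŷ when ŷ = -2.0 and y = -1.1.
∂L/∂ŷ = -1.8

∂L/∂ŷ = 2(ŷ - y) = 2(-2.0 - -1.1) = 2(-0.9) = -1.8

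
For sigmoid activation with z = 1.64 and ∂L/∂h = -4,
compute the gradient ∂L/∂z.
∂L/∂z = -0.5443

σ(1.64) = 0.8375
σ'(1.64) = σ(1.64)(1 - σ(1.64)) = 0.8375 × 0.1625 = 0.1361
∂L/∂z = ∂L/∂h · σ'(z) = -4 × 0.1361 = -0.5443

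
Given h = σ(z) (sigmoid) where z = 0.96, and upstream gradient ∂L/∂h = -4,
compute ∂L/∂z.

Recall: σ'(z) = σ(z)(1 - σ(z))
∂L/∂z = -0.8009

σ(0.96) = 0.7231
σ'(0.96) = σ(0.96)(1 - σ(0.96)) = 0.7231 × 0.2769 = 0.2002
∂L/∂z = ∂L/∂h · σ'(z) = -4 × 0.2002 = -0.8009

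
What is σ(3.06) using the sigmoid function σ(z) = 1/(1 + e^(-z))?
0.9552

sigmoid(3.06) = 1/(1 + e^(-3.06)) = 1/(1 + 0.04689) = 0.9552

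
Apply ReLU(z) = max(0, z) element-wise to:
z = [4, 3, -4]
h = [4, 3, 0]

ReLU applied element-wise: max(0,4)=4, max(0,3)=3, max(0,-4)=0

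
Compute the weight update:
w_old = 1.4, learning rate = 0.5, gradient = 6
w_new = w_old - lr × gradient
w_new = -1.6

w_new = w - η·∂L/∂w = 1.4 - 0.5×(6) = 1.4 - (3) = -1.6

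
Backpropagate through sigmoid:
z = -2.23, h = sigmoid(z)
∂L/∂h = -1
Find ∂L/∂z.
∂L/∂z = -0.08766

σ(-2.23) = 0.09709
σ'(-2.23) = σ(-2.23)(1 - σ(-2.23)) = 0.09709 × 0.9029 = 0.08766
∂L/∂z = ∂L/∂h · σ'(z) = -1 × 0.08766 = -0.08766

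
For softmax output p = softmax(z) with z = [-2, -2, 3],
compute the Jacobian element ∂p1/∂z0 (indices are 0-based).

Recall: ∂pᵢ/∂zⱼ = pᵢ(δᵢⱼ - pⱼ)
∂p1/∂z0 = -4.42e-05

p = softmax(z) = [0.006648, 0.006648, 0.9867]
p1 = 0.006648, p0 = 0.006648

∂p1/∂z0 = -p1 × p0 = -0.006648 × 0.006648 = -4.42e-05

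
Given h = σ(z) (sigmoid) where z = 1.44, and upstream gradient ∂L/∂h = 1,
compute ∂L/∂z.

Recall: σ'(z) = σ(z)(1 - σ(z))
∂L/∂z = 0.1549

σ(1.44) = 0.8085
σ'(1.44) = σ(1.44)(1 - σ(1.44)) = 0.8085 × 0.1915 = 0.1549
∂L/∂z = ∂L/∂h · σ'(z) = 1 × 0.1549 = 0.1549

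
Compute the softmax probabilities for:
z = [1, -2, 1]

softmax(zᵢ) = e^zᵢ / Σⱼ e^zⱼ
p = [0.4879, 0.0243, 0.4879]

exp(z) = [2.718, 0.1353, 2.718]
Sum = 5.572
p = [0.4879, 0.0243, 0.4879]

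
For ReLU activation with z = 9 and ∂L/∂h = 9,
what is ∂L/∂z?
∂L/∂z = 9

h = ReLU(9) = 9
Since z > 0: ∂h/∂z = 1
∂L/∂z = ∂L/∂h · ∂h/∂z = 9 × 1 = 9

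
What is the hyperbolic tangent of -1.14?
-0.8144

tanh(-1.14) = (e^(-1.14) - e^(1.14))/(e^(-1.14) + e^(1.14)) = -0.8144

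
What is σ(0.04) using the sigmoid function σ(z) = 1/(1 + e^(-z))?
0.51

sigmoid(0.04) = 1/(1 + e^(-0.04)) = 1/(1 + 0.9608) = 0.51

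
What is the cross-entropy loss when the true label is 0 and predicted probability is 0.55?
L = 0.7985

L = -0·log(0.55) - 1·log(0.45) = -log(0.45) = 0.7985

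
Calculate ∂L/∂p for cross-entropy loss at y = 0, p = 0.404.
∂L/∂p = 1.678

∂L/∂p = -y/p + (1-y)/(1-p) = 0 + 1/0.596 = 1.678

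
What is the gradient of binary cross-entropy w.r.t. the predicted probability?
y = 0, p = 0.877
∂L/∂p = 8.13

∂L/∂p = -y/p + (1-y)/(1-p) = 0 + 1/0.123 = 8.13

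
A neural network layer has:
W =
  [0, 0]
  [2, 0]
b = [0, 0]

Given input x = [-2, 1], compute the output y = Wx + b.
y = [0, -4]

Wx = [0×-2 + 0×1, 2×-2 + 0×1]
   = [0, -4]
y = Wx + b = [0 + 0, -4 + 0] = [0, -4]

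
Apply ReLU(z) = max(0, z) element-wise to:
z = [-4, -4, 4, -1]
h = [0, 0, 4, 0]

ReLU applied element-wise: max(0,-4)=0, max(0,-4)=0, max(0,4)=4, max(0,-1)=0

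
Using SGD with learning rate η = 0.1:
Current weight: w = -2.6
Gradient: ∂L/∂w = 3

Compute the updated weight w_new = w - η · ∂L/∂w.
w_new = -2.9

w_new = w - η·∂L/∂w = -2.6 - 0.1×(3) = -2.6 - (0.3) = -2.9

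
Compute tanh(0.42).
0.3969

tanh(0.42) = (e^(0.42) - e^(-0.42))/(e^(0.42) + e^(-0.42)) = 0.3969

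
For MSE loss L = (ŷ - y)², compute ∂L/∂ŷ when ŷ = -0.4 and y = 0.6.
∂L/∂ŷ = -2.0

∂L/∂ŷ = 2(ŷ - y) = 2(-0.4 - 0.6) = 2(-1.0) = -2.0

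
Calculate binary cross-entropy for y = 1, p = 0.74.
L = 0.3011

L = -1·log(0.74) - 0·log(0.26) = -log(0.74) = 0.3011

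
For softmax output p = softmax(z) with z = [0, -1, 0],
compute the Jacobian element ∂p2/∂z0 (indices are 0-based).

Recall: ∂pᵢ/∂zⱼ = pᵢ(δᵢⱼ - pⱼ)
∂p2/∂z0 = -0.1784

p = softmax(z) = [0.4223, 0.1554, 0.4223]
p2 = 0.4223, p0 = 0.4223

∂p2/∂z0 = -p2 × p0 = -0.4223 × 0.4223 = -0.1784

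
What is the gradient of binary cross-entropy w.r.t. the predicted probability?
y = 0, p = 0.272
∂L/∂p = 1.374

∂L/∂p = -y/p + (1-y)/(1-p) = 0 + 1/0.728 = 1.374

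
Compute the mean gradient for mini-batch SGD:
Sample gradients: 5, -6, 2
Average gradient = 0.3333

Average = (1/3)(5 + -6 + 2) = 1/3 = 0.3333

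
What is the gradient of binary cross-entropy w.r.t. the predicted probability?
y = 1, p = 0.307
∂L/∂p = -3.257

∂L/∂p = -y/p + (1-y)/(1-p) = -1/0.307 + 0 = -3.257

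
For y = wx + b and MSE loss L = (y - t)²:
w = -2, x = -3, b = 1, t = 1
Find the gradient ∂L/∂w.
∂L/∂w = -36

y = wx + b = (-2)(-3) + 1 = 7
∂L/∂y = 2(y - t) = 2(7 - 1) = 12
∂y/∂w = x = -3
∂L/∂w = ∂L/∂y · ∂y/∂w = 12 × -3 = -36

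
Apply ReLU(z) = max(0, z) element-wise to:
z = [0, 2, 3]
h = [0, 2, 3]

ReLU applied element-wise: max(0,0)=0, max(0,2)=2, max(0,3)=3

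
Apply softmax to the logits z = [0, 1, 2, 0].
p = [0.0826, 0.2245, 0.6103, 0.0826]

exp(z) = [1, 2.718, 7.389, 1]
Sum = 12.11
p = [0.0826, 0.2245, 0.6103, 0.0826]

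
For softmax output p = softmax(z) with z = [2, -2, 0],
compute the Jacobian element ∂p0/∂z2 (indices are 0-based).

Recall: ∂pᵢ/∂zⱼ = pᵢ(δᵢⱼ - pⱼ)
∂p0/∂z2 = -0.1017

p = softmax(z) = [0.8668, 0.01588, 0.1173]
p0 = 0.8668, p2 = 0.1173

∂p0/∂z2 = -p0 × p2 = -0.8668 × 0.1173 = -0.1017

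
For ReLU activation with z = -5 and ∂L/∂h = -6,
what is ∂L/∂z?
∂L/∂z = 0

h = ReLU(-5) = 0
Since z < 0: ∂h/∂z = 0
∂L/∂z = ∂L/∂h · ∂h/∂z = -6 × 0 = 0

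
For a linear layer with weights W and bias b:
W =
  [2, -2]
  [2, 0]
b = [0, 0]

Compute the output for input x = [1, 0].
y = [2, 2]

Wx = [2×1 + -2×0, 2×1 + 0×0]
   = [2, 2]
y = Wx + b = [2 + 0, 2 + 0] = [2, 2]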